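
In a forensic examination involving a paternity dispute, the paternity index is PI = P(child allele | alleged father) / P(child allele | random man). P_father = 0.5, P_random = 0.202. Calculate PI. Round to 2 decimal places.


Paternity Index calculation:
PI = P(allele|father) / P(allele|random)
PI = 0.5 / 0.202
PI = 2.48

2.48


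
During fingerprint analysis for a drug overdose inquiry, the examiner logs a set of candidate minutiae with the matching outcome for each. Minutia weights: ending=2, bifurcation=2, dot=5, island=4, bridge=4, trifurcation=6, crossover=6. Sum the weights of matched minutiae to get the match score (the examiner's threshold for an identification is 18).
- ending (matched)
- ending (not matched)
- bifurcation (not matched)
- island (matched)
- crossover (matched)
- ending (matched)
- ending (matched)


Weighted minutiae match score:
  ending: matched, +2 (running total 2)
  ending: not matched, +0
  bifurcation: not matched, +0
  island: matched, +4 (running total 6)
  crossover: matched, +6 (running total 12)
  ending: matched, +2 (running total 14)
  ending: matched, +2 (running total 16)
Total score = 16
Threshold = 18; verdict = inconclusive

16


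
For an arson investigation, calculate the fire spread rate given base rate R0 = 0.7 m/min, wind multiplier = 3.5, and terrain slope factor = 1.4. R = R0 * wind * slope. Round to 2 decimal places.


Fire spread rate calculation:
R = R0 * wind_factor * slope_factor
= 0.7 * 3.5 * 1.4
= 2.45 * 1.4
= 3.43 m/min

3.43


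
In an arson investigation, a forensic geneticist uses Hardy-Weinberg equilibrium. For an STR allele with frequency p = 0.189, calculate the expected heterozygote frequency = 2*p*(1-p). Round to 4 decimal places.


Hardy-Weinberg heterozygote frequency:
q = 1 - p = 1 - 0.189 = 0.811
2pq = 2 * 0.189 * 0.811 = 0.3066

0.3066


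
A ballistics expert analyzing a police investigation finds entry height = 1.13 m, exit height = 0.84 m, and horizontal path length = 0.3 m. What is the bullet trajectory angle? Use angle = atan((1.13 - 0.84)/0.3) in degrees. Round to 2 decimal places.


Bullet trajectory angle:
Height difference = 1.13 - 0.84 = 0.29 m
angle = atan(0.29 / 0.3)
angle = atan(0.966667)
angle = 44.03 degrees

44.03


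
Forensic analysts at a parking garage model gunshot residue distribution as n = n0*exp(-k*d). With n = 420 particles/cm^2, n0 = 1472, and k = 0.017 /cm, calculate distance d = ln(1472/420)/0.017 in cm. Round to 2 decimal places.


GSR distance calculation:
n0/n = 1472 / 420 = 3.504762
ln(n0/n) = 1.254123
d = 1.254123 / 0.017 = 73.77 cm

73.77


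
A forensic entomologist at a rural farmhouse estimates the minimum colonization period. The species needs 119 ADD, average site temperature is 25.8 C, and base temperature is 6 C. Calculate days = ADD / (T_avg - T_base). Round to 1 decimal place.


Insect development time:
Effective temperature = avg_temp - T_base = 25.8 - 6 = 19.8 C
Days = ADD / effective_temp = 119 / 19.8 = 6.0 days

6.0


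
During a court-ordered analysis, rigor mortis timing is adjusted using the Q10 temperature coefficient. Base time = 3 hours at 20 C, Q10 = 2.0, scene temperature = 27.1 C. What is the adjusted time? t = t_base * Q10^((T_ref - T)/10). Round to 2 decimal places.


Rigor mortis time adjustment:
Exponent = (T_ref - T_actual) / 10 = (20 - 27.1) / 10 = -0.71
Q10 factor = 2.0^-0.71 = 0.61132
t_adjusted = 3 * 0.61132 = 1.83 hours

1.83


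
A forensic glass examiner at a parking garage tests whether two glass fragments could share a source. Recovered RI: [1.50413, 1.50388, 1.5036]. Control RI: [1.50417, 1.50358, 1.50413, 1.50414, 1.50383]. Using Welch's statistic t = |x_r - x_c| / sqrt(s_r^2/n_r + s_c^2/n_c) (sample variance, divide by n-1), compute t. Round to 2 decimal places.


Welch's t-criterion for glass RI comparison:
Recovered mean = sum / n_r = 4.51161 / 3 = 1.50387
Control mean = sum / n_c = 7.51985 / 5 = 1.50397
Recovered sample variance s_r^2 = 7.03e-08
Control sample variance s_c^2 = 6.655e-08
Welch SE (unpooled) = sqrt(s_r^2/n_r + s_c^2/n_c) = sqrt(2.34333e-08 + 1.331e-08) = sqrt(3.67433e-08) = 0.000191685
|mean_r - mean_c| = 0.0001
t = 0.0001 / 0.000191685 = 0.52

0.52


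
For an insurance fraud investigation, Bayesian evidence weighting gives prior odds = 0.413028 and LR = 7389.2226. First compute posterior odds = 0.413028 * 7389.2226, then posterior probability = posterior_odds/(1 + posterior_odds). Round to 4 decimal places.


Bayesian evidence evaluation:
Posterior odds = prior_odds * LR = 0.413028 * 7389.2226 = 3051.956
Posterior probability = posterior_odds / (1 + posterior_odds)
= 3051.956 / (1 + 3051.956)
= 3051.956 / 3052.956
= 0.9997

0.9997


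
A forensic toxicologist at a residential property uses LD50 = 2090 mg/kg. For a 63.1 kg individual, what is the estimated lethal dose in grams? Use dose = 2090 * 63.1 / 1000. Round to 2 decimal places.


Lethal dose calculation:
Lethal dose = LD50 * body_weight / 1000
= 2090 * 63.1 / 1000
= 131879 / 1000
= 131.88 g

131.88


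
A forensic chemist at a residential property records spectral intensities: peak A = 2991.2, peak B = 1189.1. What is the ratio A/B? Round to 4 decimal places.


Spectral peak ratio:
Peak A = 2991.2 counts
Peak B = 1189.1 counts
Ratio = 2991.2 / 1189.1 = 2.5155

2.5155


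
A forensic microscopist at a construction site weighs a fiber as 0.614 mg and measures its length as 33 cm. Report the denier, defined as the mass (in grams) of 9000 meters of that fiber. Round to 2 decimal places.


Denier calculation:
Mass in grams = 0.614 mg / 1000 = 0.000614 g
Length in meters = 33 cm / 100 = 0.33 m
Linear density = mass / length = 0.000614 / 0.33 = 0.00186061 g/m
Denier = (g/m) * 9000 = 0.00186061 * 9000 = 16.75

16.75


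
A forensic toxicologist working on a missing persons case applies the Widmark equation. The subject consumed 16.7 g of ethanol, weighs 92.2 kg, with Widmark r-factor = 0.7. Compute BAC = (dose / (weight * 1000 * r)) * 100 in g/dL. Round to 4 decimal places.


Applying the Widmark formula:
BAC = (dose_g / (body_wt * 1000 * r)) * 100
Denominator = 92.2 * 1000 * 0.7 = 64540
BAC = (16.7 / 64540) * 100
BAC = 0.0259 g/dL

0.0259


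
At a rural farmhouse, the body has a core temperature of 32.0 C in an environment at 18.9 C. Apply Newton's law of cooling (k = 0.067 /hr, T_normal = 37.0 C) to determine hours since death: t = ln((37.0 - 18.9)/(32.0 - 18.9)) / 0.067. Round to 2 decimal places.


Using Newton's law of cooling:
t = ln((T_normal - T_ambient) / (T_body - T_ambient)) / k
T_normal - T_ambient = 18.1
T_body - T_ambient = 13.1
Ratio = 1.381679
ln(ratio) = 0.323299
t = 0.323299 / 0.067 = 4.83 hours

4.83


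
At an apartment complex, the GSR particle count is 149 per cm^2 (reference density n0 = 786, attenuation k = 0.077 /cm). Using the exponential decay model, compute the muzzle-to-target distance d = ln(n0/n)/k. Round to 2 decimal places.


GSR distance calculation:
n0/n = 786 / 149 = 5.275168
ln(n0/n) = 1.663011
d = 1.663011 / 0.077 = 21.60 cm

21.60


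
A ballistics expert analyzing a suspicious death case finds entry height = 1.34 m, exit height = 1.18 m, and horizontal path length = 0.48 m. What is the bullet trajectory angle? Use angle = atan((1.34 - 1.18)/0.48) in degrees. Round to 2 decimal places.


Bullet trajectory angle:
Height difference = 1.34 - 1.18 = 0.16 m
angle = atan(0.16 / 0.48)
angle = atan(0.333333)
angle = 18.43 degrees

18.43


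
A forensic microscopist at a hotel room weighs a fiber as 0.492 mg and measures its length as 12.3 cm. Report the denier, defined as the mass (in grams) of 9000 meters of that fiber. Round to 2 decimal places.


Denier calculation:
Mass in grams = 0.492 mg / 1000 = 0.000492 g
Length in meters = 12.3 cm / 100 = 0.123 m
Linear density = mass / length = 0.000492 / 0.123 = 0.004 g/m
Denier = (g/m) * 9000 = 0.004 * 9000 = 36.00

36.00


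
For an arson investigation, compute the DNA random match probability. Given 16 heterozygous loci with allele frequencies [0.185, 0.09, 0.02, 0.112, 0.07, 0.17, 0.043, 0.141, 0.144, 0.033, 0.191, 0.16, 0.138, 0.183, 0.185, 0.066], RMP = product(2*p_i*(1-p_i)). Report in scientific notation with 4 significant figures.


Computing RMP for 16 loci:
Locus 1: 2 * 0.185 * 0.815 = 0.30155
Locus 2: 2 * 0.09 * 0.91 = 0.1638
Locus 3: 2 * 0.02 * 0.98 = 0.0392
Locus 4: 2 * 0.112 * 0.888 = 0.198912
Locus 5: 2 * 0.07 * 0.93 = 0.1302
Locus 6: 2 * 0.17 * 0.83 = 0.2822
Locus 7: 2 * 0.043 * 0.957 = 0.082302
Locus 8: 2 * 0.141 * 0.859 = 0.242238
Locus 9: 2 * 0.144 * 0.856 = 0.246528
Locus 10: 2 * 0.033 * 0.967 = 0.063822
Locus 11: 2 * 0.191 * 0.809 = 0.309038
Locus 12: 2 * 0.16 * 0.84 = 0.2688
Locus 13: 2 * 0.138 * 0.862 = 0.237912
Locus 14: 2 * 0.183 * 0.817 = 0.299022
Locus 15: 2 * 0.185 * 0.815 = 0.30155
Locus 16: 2 * 0.066 * 0.934 = 0.123288
RMP = 9.753e-13

9.753e-13


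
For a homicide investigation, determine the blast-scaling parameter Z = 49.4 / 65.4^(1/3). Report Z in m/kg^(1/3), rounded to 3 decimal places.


Scaled distance calculation:
W^(1/3) = 65.4^(1/3) = 4.028957
Z = R / W^(1/3) = 49.4 / 4.028957
Z = 12.261 m/kg^(1/3)

12.261


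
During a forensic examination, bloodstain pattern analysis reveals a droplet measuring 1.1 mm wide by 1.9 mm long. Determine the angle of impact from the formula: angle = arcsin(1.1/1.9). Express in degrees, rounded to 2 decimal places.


Blood spatter impact angle calculation:
width / length = 1.1 / 1.9 = 0.578947
angle = arcsin(0.578947)
angle = 35.38 degrees

35.38


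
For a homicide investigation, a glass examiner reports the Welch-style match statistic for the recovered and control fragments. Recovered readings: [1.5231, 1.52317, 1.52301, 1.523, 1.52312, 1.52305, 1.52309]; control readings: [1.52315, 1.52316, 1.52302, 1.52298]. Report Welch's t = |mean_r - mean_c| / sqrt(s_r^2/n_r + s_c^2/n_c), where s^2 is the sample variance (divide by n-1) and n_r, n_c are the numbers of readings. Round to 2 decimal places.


Welch's t-criterion for glass RI comparison:
Recovered mean = sum / n_r = 10.66154 / 7 = 1.5230771
Control mean = sum / n_c = 6.09231 / 4 = 1.5230775
Recovered sample variance s_r^2 = 3.72381e-09
Control sample variance s_c^2 = 8.29167e-09
Welch SE (unpooled) = sqrt(s_r^2/n_r + s_c^2/n_c) = sqrt(5.31973e-10 + 2.07292e-09) = sqrt(2.60489e-09) = 5.10381e-05
|mean_r - mean_c| = 3.57143e-07
t = 3.57143e-07 / 5.10381e-05 = 0.01

0.01


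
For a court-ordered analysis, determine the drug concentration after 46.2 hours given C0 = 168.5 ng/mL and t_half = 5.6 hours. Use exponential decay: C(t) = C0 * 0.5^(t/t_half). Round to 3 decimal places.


Drug concentration decay:
Number of half-lives = t / t_half = 46.2 / 5.6 = 8.25
Decay factor = 0.5^8.25 = 0.00328475
C(t) = 168.5 * 0.00328475 = 0.553 ng/mL

0.553


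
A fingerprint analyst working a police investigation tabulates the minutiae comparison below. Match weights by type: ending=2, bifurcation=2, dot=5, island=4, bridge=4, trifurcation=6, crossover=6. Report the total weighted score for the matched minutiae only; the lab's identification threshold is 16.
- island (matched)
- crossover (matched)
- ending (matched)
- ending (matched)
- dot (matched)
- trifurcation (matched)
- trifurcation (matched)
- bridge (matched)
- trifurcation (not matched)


Weighted minutiae match score:
  island: matched, +4 (running total 4)
  crossover: matched, +6 (running total 10)
  ending: matched, +2 (running total 12)
  ending: matched, +2 (running total 14)
  dot: matched, +5 (running total 19)
  trifurcation: matched, +6 (running total 25)
  trifurcation: matched, +6 (running total 31)
  bridge: matched, +4 (running total 35)
  trifurcation: not matched, +0
Total score = 35
Threshold = 16; verdict = identification

35


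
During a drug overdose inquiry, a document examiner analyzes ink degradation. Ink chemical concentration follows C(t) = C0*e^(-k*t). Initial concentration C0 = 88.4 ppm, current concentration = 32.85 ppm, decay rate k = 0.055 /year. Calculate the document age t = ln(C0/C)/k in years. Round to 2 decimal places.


Document age estimation:
C0/C = 88.4 / 32.85 = 2.69102
ln(C0/C) = 0.98992
t = 0.98992 / 0.055 = 18.00 years

18.00


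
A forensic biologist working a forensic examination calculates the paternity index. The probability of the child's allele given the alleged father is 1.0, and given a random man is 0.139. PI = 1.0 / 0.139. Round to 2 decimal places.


Paternity Index calculation:
PI = P(allele|father) / P(allele|random)
PI = 1.0 / 0.139
PI = 7.19

7.19


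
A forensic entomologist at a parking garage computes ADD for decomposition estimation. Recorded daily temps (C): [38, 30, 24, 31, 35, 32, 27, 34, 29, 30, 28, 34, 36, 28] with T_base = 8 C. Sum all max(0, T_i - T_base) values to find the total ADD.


Computing ADD day by day:
Day 1: max(0, 38 - 8) = 30
Day 2: max(0, 30 - 8) = 22
Day 3: max(0, 24 - 8) = 16
Day 4: max(0, 31 - 8) = 23
Day 5: max(0, 35 - 8) = 27
Day 6: max(0, 32 - 8) = 24
Day 7: max(0, 27 - 8) = 19
Day 8: max(0, 34 - 8) = 26
Day 9: max(0, 29 - 8) = 21
Day 10: max(0, 30 - 8) = 22
Day 11: max(0, 28 - 8) = 20
Day 12: max(0, 34 - 8) = 26
Day 13: max(0, 36 - 8) = 28
Day 14: max(0, 28 - 8) = 20
Total ADD = 324

324


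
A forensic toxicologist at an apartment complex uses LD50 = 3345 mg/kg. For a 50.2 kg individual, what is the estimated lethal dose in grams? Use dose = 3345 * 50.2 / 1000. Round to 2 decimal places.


Lethal dose calculation:
Lethal dose = LD50 * body_weight / 1000
= 3345 * 50.2 / 1000
= 167919 / 1000
= 167.92 g

167.92


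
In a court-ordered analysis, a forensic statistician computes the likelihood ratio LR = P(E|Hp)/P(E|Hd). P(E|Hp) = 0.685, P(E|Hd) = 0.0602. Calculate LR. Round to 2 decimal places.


Likelihood ratio calculation:
LR = P(E|Hp) / P(E|Hd)
LR = 0.685 / 0.0602
LR = 11.38

11.38


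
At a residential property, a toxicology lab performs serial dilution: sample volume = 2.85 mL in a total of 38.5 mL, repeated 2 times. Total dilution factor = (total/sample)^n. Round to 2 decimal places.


Dilution factor calculation:
Single dilution = V_total / V_sample = 38.5 / 2.85 ≈ 13.508772
Number of dilutions = 2
Total DF = (38.5 / 2.85)^2 (full precision, rounded at the end) = 182.49

182.49


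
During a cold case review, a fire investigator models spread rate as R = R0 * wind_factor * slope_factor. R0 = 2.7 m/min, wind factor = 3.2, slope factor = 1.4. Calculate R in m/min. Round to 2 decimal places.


Fire spread rate calculation:
R = R0 * wind_factor * slope_factor
= 2.7 * 3.2 * 1.4
= 8.64 * 1.4
= 12.10 m/min

12.10


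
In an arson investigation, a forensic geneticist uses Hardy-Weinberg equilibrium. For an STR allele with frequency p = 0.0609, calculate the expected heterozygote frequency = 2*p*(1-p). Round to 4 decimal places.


Hardy-Weinberg heterozygote frequency:
q = 1 - p = 1 - 0.0609 = 0.9391
2pq = 2 * 0.0609 * 0.9391 = 0.1144

0.1144


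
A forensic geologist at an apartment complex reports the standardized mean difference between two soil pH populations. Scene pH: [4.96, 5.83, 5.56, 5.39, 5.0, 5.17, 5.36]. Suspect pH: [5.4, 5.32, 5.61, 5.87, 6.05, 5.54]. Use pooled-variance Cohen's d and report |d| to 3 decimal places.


Pooled-variance Cohen's d for soil pH comparison:
Scene mean = 37.27 / 7 = 5.324286
Suspect mean = 33.79 / 6 = 5.631667
Scene sample variance s_s^2 = 0.096429
Suspect sample variance s_c^2 = 0.078297
Pooled variance = ((n_s-1)*s_s^2 + (n_c-1)*s_c^2) / (n_s + n_c - 2) = 0.088187
Pooled SD = sqrt(0.088187) = 0.296963
Mean difference = -0.307381
|d| = |-0.307381| / 0.296963 = 1.035

1.035


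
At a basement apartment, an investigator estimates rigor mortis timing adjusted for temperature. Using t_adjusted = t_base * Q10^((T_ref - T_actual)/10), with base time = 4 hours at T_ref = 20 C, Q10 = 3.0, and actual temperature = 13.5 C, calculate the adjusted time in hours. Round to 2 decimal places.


Rigor mortis time adjustment:
Exponent = (T_ref - T_actual) / 10 = (20 - 13.5) / 10 = 0.65
Q10 factor = 3.0^0.65 = 2.04234
t_adjusted = 4 * 2.04234 = 8.17 hours

8.17


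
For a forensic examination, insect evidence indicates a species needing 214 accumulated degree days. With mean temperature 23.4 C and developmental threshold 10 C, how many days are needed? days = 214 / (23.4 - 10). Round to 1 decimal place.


Insect development time:
Effective temperature = avg_temp - T_base = 23.4 - 10 = 13.4 C
Days = ADD / effective_temp = 214 / 13.4 = 16.0 days

16.0


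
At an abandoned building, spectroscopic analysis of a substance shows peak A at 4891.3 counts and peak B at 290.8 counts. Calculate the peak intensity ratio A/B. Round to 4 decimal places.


Spectral peak ratio:
Peak A = 4891.3 counts
Peak B = 290.8 counts
Ratio = 4891.3 / 290.8 = 16.8202

16.8202


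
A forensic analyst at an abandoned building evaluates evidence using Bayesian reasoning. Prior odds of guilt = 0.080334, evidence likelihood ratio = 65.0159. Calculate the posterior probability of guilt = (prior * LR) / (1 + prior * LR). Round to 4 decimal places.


Bayesian evidence evaluation:
Posterior odds = prior_odds * LR = 0.080334 * 65.0159 = 5.222987
Posterior probability = posterior_odds / (1 + posterior_odds)
= 5.222987 / (1 + 5.222987)
= 5.222987 / 6.222987
= 0.8393

0.8393


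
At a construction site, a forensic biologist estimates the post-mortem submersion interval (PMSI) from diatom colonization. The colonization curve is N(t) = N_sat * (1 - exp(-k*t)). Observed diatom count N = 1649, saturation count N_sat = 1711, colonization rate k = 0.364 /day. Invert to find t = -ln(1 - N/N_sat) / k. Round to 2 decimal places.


PMSI from diatom colonization curve:
N / N_sat = 1649 / 1711 = 0.963764
1 - N/N_sat = 0.036236
ln(1 - N/N_sat) = -3.317702
t = -ln(1 - N/N_sat) / k = -(-3.317702) / 0.364 = 9.11 days

9.11


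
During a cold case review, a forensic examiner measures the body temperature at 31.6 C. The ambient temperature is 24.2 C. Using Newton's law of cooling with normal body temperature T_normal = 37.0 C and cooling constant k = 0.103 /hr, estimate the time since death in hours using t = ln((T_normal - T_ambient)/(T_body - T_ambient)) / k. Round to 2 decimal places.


Using Newton's law of cooling:
t = ln((T_normal - T_ambient) / (T_body - T_ambient)) / k
T_normal - T_ambient = 12.8
T_body - T_ambient = 7.4
Ratio = 1.72973
ln(ratio) = 0.547965
t = 0.547965 / 0.103 = 5.32 hours

5.32


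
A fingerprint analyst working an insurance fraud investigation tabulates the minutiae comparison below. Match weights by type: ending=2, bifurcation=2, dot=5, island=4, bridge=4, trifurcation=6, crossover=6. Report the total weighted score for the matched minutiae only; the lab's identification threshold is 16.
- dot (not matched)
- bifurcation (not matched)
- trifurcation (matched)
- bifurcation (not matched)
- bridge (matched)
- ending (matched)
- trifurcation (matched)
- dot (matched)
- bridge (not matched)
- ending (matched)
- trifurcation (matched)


Weighted minutiae match score:
  dot: not matched, +0
  bifurcation: not matched, +0
  trifurcation: matched, +6 (running total 6)
  bifurcation: not matched, +0
  bridge: matched, +4 (running total 10)
  ending: matched, +2 (running total 12)
  trifurcation: matched, +6 (running total 18)
  dot: matched, +5 (running total 23)
  bridge: not matched, +0
  ending: matched, +2 (running total 25)
  trifurcation: matched, +6 (running total 31)
Total score = 31
Threshold = 16; verdict = identification

31


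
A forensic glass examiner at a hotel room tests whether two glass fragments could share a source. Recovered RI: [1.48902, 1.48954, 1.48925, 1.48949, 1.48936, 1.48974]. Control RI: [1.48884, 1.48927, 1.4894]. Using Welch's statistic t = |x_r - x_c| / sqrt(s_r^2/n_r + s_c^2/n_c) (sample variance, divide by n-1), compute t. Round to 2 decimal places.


Welch's t-criterion for glass RI comparison:
Recovered mean = sum / n_r = 8.9364 / 6 = 1.4894
Control mean = sum / n_c = 4.46751 / 3 = 1.48917
Recovered sample variance s_r^2 = 6.236e-08
Control sample variance s_c^2 = 8.59e-08
Welch SE (unpooled) = sqrt(s_r^2/n_r + s_c^2/n_c) = sqrt(1.03933e-08 + 2.86333e-08) = sqrt(3.90266e-08) = 0.000197552
|mean_r - mean_c| = 0.00023
t = 0.00023 / 0.000197552 = 1.16

1.16


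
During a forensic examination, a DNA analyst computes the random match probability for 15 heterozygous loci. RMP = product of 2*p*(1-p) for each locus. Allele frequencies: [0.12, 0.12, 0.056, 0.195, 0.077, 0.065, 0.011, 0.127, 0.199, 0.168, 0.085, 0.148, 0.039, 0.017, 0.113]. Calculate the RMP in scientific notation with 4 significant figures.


Computing RMP for 15 loci:
Locus 1: 2 * 0.12 * 0.88 = 0.2112
Locus 2: 2 * 0.12 * 0.88 = 0.2112
Locus 3: 2 * 0.056 * 0.944 = 0.105728
Locus 4: 2 * 0.195 * 0.805 = 0.31395
Locus 5: 2 * 0.077 * 0.923 = 0.142142
Locus 6: 2 * 0.065 * 0.935 = 0.12155
Locus 7: 2 * 0.011 * 0.989 = 0.021758
Locus 8: 2 * 0.127 * 0.873 = 0.221742
Locus 9: 2 * 0.199 * 0.801 = 0.318798
Locus 10: 2 * 0.168 * 0.832 = 0.279552
Locus 11: 2 * 0.085 * 0.915 = 0.15555
Locus 12: 2 * 0.148 * 0.852 = 0.252192
Locus 13: 2 * 0.039 * 0.961 = 0.074958
Locus 14: 2 * 0.017 * 0.983 = 0.033422
Locus 15: 2 * 0.113 * 0.887 = 0.200462
RMP = 2.167e-13

2.167e-13


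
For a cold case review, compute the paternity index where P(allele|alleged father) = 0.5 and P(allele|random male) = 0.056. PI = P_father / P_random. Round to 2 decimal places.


Paternity Index calculation:
PI = P(allele|father) / P(allele|random)
PI = 0.5 / 0.056
PI = 8.93

8.93


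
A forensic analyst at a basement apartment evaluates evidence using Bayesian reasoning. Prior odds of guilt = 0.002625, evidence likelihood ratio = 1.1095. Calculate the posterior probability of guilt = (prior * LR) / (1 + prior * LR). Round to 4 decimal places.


Bayesian evidence evaluation:
Posterior odds = prior_odds * LR = 0.002625 * 1.1095 = 0.002912438
Posterior probability = posterior_odds / (1 + posterior_odds)
= 0.002912438 / (1 + 0.002912438)
= 0.002912438 / 1.002912438
= 0.0029

0.0029


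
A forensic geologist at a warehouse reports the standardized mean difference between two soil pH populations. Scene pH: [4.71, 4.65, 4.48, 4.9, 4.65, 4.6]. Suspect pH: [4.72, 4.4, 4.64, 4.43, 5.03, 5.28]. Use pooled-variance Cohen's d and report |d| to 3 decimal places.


Pooled-variance Cohen's d for soil pH comparison:
Scene mean = 27.99 / 6 = 4.665
Suspect mean = 28.5 / 6 = 4.75
Scene sample variance s_s^2 = 0.01923
Suspect sample variance s_c^2 = 0.11944
Pooled variance = ((n_s-1)*s_s^2 + (n_c-1)*s_c^2) / (n_s + n_c - 2) = 0.069335
Pooled SD = sqrt(0.069335) = 0.263315
Mean difference = -0.085
|d| = |-0.085| / 0.263315 = 0.323

0.323


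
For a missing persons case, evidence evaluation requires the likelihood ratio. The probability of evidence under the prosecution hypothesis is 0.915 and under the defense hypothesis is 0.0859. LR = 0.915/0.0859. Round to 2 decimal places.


Likelihood ratio calculation:
LR = P(E|Hp) / P(E|Hd)
LR = 0.915 / 0.0859
LR = 10.65

10.65


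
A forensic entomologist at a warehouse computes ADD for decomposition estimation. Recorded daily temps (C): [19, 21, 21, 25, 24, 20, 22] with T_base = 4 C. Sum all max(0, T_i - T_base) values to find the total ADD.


Computing ADD day by day:
Day 1: max(0, 19 - 4) = 15
Day 2: max(0, 21 - 4) = 17
Day 3: max(0, 21 - 4) = 17
Day 4: max(0, 25 - 4) = 21
Day 5: max(0, 24 - 4) = 20
Day 6: max(0, 20 - 4) = 16
Day 7: max(0, 22 - 4) = 18
Total ADD = 124

124


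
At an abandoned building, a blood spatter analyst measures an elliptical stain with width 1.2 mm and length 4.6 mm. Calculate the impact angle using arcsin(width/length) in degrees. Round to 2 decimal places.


Blood spatter impact angle calculation:
width / length = 1.2 / 4.6 = 0.26087
angle = arcsin(0.26087)
angle = 15.12 degrees

15.12


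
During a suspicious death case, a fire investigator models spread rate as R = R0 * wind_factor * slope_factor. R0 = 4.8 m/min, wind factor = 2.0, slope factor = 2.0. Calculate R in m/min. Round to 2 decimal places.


Fire spread rate calculation:
R = R0 * wind_factor * slope_factor
= 4.8 * 2.0 * 2.0
= 9.6 * 2.0
= 19.20 m/min

19.20


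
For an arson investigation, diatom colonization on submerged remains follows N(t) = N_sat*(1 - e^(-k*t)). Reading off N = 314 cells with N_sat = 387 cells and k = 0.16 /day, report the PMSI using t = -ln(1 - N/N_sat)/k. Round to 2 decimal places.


PMSI from diatom colonization curve:
N / N_sat = 314 / 387 = 0.81137
1 - N/N_sat = 0.18863
ln(1 - N/N_sat) = -1.667968
t = -ln(1 - N/N_sat) / k = -(-1.667968) / 0.16 = 10.42 days

10.42


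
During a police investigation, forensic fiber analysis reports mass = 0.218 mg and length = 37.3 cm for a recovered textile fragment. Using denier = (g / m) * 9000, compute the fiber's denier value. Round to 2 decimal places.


Denier calculation:
Mass in grams = 0.218 mg / 1000 = 0.000218 g
Length in meters = 37.3 cm / 100 = 0.373 m
Linear density = mass / length = 0.000218 / 0.373 = 0.00058445 g/m
Denier = (g/m) * 9000 = 0.00058445 * 9000 = 5.26

5.26


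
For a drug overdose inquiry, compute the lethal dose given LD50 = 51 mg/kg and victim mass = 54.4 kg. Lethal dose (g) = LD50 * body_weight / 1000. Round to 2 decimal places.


Lethal dose calculation:
Lethal dose = LD50 * body_weight / 1000
= 51 * 54.4 / 1000
= 2774.4 / 1000
= 2.77 g

2.77


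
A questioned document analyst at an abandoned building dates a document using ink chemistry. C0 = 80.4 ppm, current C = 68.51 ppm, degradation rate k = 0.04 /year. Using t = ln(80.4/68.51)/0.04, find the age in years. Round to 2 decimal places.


Document age estimation:
C0/C = 80.4 / 68.51 = 1.173551
ln(C0/C) = 0.160034
t = 0.160034 / 0.04 = 4.00 years

4.00


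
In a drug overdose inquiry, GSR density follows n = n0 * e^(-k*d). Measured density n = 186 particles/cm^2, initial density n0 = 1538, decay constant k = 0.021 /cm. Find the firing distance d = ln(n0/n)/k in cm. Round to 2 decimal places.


GSR distance calculation:
n0/n = 1538 / 186 = 8.268817
ln(n0/n) = 2.112491
d = 2.112491 / 0.021 = 100.59 cm

100.59


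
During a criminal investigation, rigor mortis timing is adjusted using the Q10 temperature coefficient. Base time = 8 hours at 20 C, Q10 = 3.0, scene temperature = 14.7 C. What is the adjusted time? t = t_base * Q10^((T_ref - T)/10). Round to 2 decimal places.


Rigor mortis time adjustment:
Exponent = (T_ref - T_actual) / 10 = (20 - 14.7) / 10 = 0.53
Q10 factor = 3.0^0.53 = 1.79009
t_adjusted = 8 * 1.79009 = 14.32 hours

14.32


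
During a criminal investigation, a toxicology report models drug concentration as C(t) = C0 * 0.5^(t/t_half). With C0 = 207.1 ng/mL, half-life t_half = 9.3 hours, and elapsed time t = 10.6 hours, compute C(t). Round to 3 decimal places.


Drug concentration decay:
Number of half-lives = t / t_half = 10.6 / 9.3 = 1.139785
Decay factor = 0.5^1.139785 = 0.4538272
C(t) = 207.1 * 0.4538272 = 93.988 ng/mL

93.988


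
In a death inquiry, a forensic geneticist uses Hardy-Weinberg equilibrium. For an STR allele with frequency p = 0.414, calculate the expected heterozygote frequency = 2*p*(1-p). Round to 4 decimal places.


Hardy-Weinberg heterozygote frequency:
q = 1 - p = 1 - 0.414 = 0.586
2pq = 2 * 0.414 * 0.586 = 0.4852

0.4852


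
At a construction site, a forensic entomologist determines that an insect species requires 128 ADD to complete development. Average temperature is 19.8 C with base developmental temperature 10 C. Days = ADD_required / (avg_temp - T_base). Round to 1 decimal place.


Insect development time:
Effective temperature = avg_temp - T_base = 19.8 - 10 = 9.8 C
Days = ADD / effective_temp = 128 / 9.8 = 13.1 days

13.1


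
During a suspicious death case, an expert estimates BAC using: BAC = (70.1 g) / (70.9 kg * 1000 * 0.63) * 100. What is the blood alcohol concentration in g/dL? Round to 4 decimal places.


Applying the Widmark formula:
BAC = (dose_g / (body_wt * 1000 * r)) * 100
Denominator = 70.9 * 1000 * 0.63 = 44667
BAC = (70.1 / 44667) * 100
BAC = 0.1569 g/dL

0.1569


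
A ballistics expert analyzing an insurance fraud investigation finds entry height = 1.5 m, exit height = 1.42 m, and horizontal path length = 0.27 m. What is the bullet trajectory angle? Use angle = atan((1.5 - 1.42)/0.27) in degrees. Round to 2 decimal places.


Bullet trajectory angle:
Height difference = 1.5 - 1.42 = 0.08 m
angle = atan(0.08 / 0.27)
angle = atan(0.296296)
angle = 16.50 degrees

16.50


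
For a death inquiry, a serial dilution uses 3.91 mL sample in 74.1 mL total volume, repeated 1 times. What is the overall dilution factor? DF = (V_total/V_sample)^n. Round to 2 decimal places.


Dilution factor calculation:
Single dilution = V_total / V_sample = 74.1 / 3.91 ≈ 18.951407
Number of dilutions = 1
Total DF = (74.1 / 3.91)^1 (full precision, rounded at the end) = 18.95

18.95


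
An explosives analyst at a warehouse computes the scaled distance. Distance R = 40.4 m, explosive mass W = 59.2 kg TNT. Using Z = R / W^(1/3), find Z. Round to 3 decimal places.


Scaled distance calculation:
W^(1/3) = 59.2^(1/3) = 3.89739
Z = R / W^(1/3) = 40.4 / 3.89739
Z = 10.366 m/kg^(1/3)

10.366


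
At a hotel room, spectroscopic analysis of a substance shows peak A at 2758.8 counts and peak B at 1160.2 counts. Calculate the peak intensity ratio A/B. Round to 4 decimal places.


Spectral peak ratio:
Peak A = 2758.8 counts
Peak B = 1160.2 counts
Ratio = 2758.8 / 1160.2 = 2.3779

2.3779


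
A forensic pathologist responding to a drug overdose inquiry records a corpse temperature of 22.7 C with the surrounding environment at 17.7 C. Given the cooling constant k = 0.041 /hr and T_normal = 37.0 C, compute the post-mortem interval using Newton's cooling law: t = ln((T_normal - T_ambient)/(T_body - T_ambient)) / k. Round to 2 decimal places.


Using Newton's law of cooling:
t = ln((T_normal - T_ambient) / (T_body - T_ambient)) / k
T_normal - T_ambient = 19.3
T_body - T_ambient = 5.0
Ratio = 3.86
ln(ratio) = 1.350667
t = 1.350667 / 0.041 = 32.94 hours

32.94


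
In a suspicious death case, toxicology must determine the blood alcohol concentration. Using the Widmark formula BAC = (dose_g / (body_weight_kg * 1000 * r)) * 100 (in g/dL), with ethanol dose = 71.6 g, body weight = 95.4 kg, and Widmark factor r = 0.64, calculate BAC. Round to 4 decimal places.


Applying the Widmark formula:
BAC = (dose_g / (body_wt * 1000 * r)) * 100
Denominator = 95.4 * 1000 * 0.64 = 61056
BAC = (71.6 / 61056) * 100
BAC = 0.1173 g/dL

0.1173


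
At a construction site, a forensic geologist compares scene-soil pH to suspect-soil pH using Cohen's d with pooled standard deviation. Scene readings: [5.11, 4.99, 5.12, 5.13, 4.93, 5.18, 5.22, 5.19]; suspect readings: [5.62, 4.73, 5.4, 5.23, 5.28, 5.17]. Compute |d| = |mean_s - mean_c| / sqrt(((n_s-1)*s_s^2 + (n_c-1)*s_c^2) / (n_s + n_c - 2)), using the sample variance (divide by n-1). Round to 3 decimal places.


Pooled-variance Cohen's d for soil pH comparison:
Scene mean = 40.87 / 8 = 5.10875
Suspect mean = 31.43 / 6 = 5.238333
Scene sample variance s_s^2 = 0.010098
Suspect sample variance s_c^2 = 0.087337
Pooled variance = ((n_s-1)*s_s^2 + (n_c-1)*s_c^2) / (n_s + n_c - 2) = 0.042281
Pooled SD = sqrt(0.042281) = 0.205623
Mean difference = -0.129583
|d| = |-0.129583| / 0.205623 = 0.630

0.630


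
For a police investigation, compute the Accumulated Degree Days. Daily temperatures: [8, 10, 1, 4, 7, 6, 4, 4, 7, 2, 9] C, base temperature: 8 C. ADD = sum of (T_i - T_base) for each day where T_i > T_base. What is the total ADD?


Computing ADD day by day:
Day 1: max(0, 8 - 8) = 0
Day 2: max(0, 10 - 8) = 2
Day 3: max(0, 1 - 8) = 0
Day 4: max(0, 4 - 8) = 0
Day 5: max(0, 7 - 8) = 0
Day 6: max(0, 6 - 8) = 0
Day 7: max(0, 4 - 8) = 0
Day 8: max(0, 4 - 8) = 0
Day 9: max(0, 7 - 8) = 0
Day 10: max(0, 2 - 8) = 0
Day 11: max(0, 9 - 8) = 1
Total ADD = 3

3


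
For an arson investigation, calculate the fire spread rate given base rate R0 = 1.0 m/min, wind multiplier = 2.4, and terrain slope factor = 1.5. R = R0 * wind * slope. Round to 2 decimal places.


Fire spread rate calculation:
R = R0 * wind_factor * slope_factor
= 1.0 * 2.4 * 1.5
= 2.4 * 1.5
= 3.60 m/min

3.60


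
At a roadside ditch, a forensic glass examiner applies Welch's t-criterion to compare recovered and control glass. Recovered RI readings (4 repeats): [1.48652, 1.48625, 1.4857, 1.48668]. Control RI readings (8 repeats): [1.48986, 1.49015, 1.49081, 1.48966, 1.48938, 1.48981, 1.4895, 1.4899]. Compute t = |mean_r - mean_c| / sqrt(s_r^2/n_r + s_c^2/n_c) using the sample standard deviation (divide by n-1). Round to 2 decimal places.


Welch's t-criterion for glass RI comparison:
Recovered mean = sum / n_r = 5.94515 / 4 = 1.4862875
Control mean = sum / n_c = 11.91907 / 8 = 1.4898837
Recovered sample variance s_r^2 = 1.84892e-07
Control sample variance s_c^2 = 1.98027e-07
Welch SE (unpooled) = sqrt(s_r^2/n_r + s_c^2/n_c) = sqrt(4.62229e-08 + 2.47533e-08) = sqrt(7.09762e-08) = 0.000266414
|mean_r - mean_c| = 0.00359625
t = 0.00359625 / 0.000266414 = 13.50

13.50


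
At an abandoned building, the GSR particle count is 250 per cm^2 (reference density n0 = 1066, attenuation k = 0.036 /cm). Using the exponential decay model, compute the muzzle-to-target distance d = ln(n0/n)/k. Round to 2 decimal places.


GSR distance calculation:
n0/n = 1066 / 250 = 4.264
ln(n0/n) = 1.450208
d = 1.450208 / 0.036 = 40.28 cm

40.28


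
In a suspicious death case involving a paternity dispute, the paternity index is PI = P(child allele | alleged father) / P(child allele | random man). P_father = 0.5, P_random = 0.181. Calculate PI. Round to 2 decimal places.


Paternity Index calculation:
PI = P(allele|father) / P(allele|random)
PI = 0.5 / 0.181
PI = 2.76

2.76


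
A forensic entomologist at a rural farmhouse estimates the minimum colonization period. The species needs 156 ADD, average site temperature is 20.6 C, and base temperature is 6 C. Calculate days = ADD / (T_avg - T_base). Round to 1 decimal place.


Insect development time:
Effective temperature = avg_temp - T_base = 20.6 - 6 = 14.6 C
Days = ADD / effective_temp = 156 / 14.6 = 10.7 days

10.7


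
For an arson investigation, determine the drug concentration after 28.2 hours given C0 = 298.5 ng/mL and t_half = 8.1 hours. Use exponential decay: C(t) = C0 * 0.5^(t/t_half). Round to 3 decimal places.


Drug concentration decay:
Number of half-lives = t / t_half = 28.2 / 8.1 = 3.481481
Decay factor = 0.5^3.481481 = 0.08953025
C(t) = 298.5 * 0.08953025 = 26.725 ng/mL

26.725


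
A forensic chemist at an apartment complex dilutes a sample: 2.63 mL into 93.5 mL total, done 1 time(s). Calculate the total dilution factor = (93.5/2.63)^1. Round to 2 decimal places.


Dilution factor calculation:
Single dilution = V_total / V_sample = 93.5 / 2.63 ≈ 35.551331
Number of dilutions = 1
Total DF = (93.5 / 2.63)^1 (full precision, rounded at the end) = 35.55

35.55


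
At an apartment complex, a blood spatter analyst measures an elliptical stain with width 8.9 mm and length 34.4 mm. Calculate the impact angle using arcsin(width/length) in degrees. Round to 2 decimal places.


Blood spatter impact angle calculation:
width / length = 8.9 / 34.4 = 0.258721
angle = arcsin(0.258721)
angle = 14.99 degrees

14.99


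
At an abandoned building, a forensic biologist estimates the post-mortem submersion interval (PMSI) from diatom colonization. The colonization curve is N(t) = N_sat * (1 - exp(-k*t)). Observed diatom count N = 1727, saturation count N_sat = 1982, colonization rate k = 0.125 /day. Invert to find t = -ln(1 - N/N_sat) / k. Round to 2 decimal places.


PMSI from diatom colonization curve:
N / N_sat = 1727 / 1982 = 0.871342
1 - N/N_sat = 0.128658
ln(1 - N/N_sat) = -2.050598
t = -ln(1 - N/N_sat) / k = -(-2.050598) / 0.125 = 16.40 days

16.40


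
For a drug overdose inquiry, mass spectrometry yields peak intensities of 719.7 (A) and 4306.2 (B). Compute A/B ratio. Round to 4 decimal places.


Spectral peak ratio:
Peak A = 719.7 counts
Peak B = 4306.2 counts
Ratio = 719.7 / 4306.2 = 0.1671

0.1671


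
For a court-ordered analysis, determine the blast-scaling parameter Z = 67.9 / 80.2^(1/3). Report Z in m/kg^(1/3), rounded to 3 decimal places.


Scaled distance calculation:
W^(1/3) = 80.2^(1/3) = 4.312457
Z = R / W^(1/3) = 67.9 / 4.312457
Z = 15.745 m/kg^(1/3)

15.745


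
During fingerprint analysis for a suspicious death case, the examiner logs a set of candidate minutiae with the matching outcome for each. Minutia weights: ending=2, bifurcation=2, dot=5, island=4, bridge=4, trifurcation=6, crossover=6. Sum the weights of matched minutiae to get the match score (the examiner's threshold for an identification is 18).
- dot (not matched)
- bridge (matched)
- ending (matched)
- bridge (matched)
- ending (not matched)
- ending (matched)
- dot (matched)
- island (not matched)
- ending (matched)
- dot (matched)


Weighted minutiae match score:
  dot: not matched, +0
  bridge: matched, +4 (running total 4)
  ending: matched, +2 (running total 6)
  bridge: matched, +4 (running total 10)
  ending: not matched, +0
  ending: matched, +2 (running total 12)
  dot: matched, +5 (running total 17)
  island: not matched, +0
  ending: matched, +2 (running total 19)
  dot: matched, +5 (running total 24)
Total score = 24
Threshold = 18; verdict = identification

24


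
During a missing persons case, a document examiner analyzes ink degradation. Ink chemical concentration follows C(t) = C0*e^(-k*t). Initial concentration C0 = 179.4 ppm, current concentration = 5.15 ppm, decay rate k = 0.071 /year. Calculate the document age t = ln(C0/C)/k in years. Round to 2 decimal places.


Document age estimation:
C0/C = 179.4 / 5.15 = 34.834951
ln(C0/C) = 3.550621
t = 3.550621 / 0.071 = 50.01 years

50.01


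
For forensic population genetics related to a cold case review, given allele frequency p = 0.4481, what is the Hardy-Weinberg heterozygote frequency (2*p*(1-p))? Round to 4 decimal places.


Hardy-Weinberg heterozygote frequency:
q = 1 - p = 1 - 0.4481 = 0.5519
2pq = 2 * 0.4481 * 0.5519 = 0.4946

0.4946


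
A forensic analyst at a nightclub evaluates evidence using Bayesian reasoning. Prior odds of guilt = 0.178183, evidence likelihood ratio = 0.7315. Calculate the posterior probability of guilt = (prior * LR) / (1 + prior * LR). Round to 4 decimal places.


Bayesian evidence evaluation:
Posterior odds = prior_odds * LR = 0.178183 * 0.7315 = 0.1303409
Posterior probability = posterior_odds / (1 + posterior_odds)
= 0.1303409 / (1 + 0.1303409)
= 0.1303409 / 1.1303409
= 0.1153

0.1153


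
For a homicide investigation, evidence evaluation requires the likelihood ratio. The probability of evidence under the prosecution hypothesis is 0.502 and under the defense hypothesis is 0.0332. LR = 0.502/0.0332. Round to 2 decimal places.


Likelihood ratio calculation:
LR = P(E|Hp) / P(E|Hd)
LR = 0.502 / 0.0332
LR = 15.12

15.12


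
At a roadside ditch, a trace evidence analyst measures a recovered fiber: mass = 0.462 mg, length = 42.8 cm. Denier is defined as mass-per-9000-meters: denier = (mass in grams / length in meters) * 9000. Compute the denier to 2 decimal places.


Denier calculation:
Mass in grams = 0.462 mg / 1000 = 0.000462 g
Length in meters = 42.8 cm / 100 = 0.428 m
Linear density = mass / length = 0.000462 / 0.428 = 0.00107944 g/m
Denier = (g/m) * 9000 = 0.00107944 * 9000 = 9.71

9.71


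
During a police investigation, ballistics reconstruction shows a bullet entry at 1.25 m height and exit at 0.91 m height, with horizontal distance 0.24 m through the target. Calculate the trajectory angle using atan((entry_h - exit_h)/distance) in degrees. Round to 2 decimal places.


Bullet trajectory angle:
Height difference = 1.25 - 0.91 = 0.34 m
angle = atan(0.34 / 0.24)
angle = atan(1.416667)
angle = 54.78 degrees

54.78


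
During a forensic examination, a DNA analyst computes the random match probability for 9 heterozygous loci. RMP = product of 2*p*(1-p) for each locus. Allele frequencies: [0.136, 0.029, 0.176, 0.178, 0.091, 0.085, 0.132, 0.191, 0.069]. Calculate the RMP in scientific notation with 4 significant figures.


Computing RMP for 9 loci:
Locus 1: 2 * 0.136 * 0.864 = 0.235008
Locus 2: 2 * 0.029 * 0.971 = 0.056318
Locus 3: 2 * 0.176 * 0.824 = 0.290048
Locus 4: 2 * 0.178 * 0.822 = 0.292632
Locus 5: 2 * 0.091 * 0.909 = 0.165438
Locus 6: 2 * 0.085 * 0.915 = 0.15555
Locus 7: 2 * 0.132 * 0.868 = 0.229152
Locus 8: 2 * 0.191 * 0.809 = 0.309038
Locus 9: 2 * 0.069 * 0.931 = 0.128478
RMP = 2.630e-07

2.630e-07
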